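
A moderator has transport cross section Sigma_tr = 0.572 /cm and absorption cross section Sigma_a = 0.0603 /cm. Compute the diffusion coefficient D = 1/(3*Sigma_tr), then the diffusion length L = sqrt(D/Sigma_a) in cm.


D = 1 / (3 * Sigma_tr) = 1 / (3 * 0.572) = 0.5827506 cm
L = sqrt(D / Sigma_a)
L = sqrt(0.5827506 / 0.0603)
L = 3.1087 cm

3.1087


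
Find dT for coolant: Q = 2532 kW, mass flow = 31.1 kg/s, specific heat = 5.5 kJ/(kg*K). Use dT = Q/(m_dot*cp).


dT = Q / (m_dot * cp)
dT = 2532 / (31.1 * 5.5)
dT = 14.803 C

14.803


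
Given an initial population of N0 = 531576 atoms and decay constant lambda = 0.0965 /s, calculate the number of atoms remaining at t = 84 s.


N = N0 * exp(-lambda * t)
N = 531576 * exp(-0.0965 * 84)
N = 160.39

160.39


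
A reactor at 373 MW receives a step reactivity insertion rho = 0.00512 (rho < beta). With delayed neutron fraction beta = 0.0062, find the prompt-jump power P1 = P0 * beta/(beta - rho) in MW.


P1/P0 = beta / (beta - rho)
P1/P0 = 0.0062 / (0.0062 - 0.00512) = 5.740741
P1 = 373 * 5.740741 = 2141.3 MW

2141.3


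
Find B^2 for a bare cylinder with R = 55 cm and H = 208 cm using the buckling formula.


B^2 = (2.405/R)^2 + (pi/H)^2
B^2 = (2.405/55)^2 + (pi/208)^2
B^2 = 0.0021402 /cm^2

0.0021402


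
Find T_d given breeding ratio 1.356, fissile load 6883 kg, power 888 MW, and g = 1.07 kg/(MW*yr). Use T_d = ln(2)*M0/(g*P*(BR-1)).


Breeding gain G = BR - 1 = 1.356 - 1 = 0.356
Fissile production rate = g * P * G = 1.07 * 888 * 0.356 = 338.25696 kg/yr
T_d = ln(2) * M0 / (g * P * G)
T_d = ln(2) * 6883 / 338.25696 = 14.104 yr

14.104


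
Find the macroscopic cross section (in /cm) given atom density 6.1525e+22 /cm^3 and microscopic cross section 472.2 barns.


Sigma = N * sigma_barns * 1e-24
Sigma = 6.1525e+22 * 472.2 * 1e-24
Sigma = 29.052 /cm

29.052


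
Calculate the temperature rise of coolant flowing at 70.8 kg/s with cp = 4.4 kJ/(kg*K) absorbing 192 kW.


dT = Q / (m_dot * cp)
dT = 192 / (70.8 * 4.4)
dT = 0.61633 C

0.61633


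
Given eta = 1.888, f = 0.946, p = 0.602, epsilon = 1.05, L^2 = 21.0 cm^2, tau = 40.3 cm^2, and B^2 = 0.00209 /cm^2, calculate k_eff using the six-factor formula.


k_inf = eta*f*p*eps = 1.888*0.946*0.602*1.05 = 1.128961
P_TNL = 1/(1 + L^2*B^2) = 1/(1 + 21.0*0.00209) = 0.9579553
P_FNL = exp(-B^2*tau) = exp(-0.00209*40.3) = 0.9192226
k_eff = k_inf * P_TNL * P_FNL = 1.128961 * 0.9579553 * 0.9192226
k_eff = 0.99413

0.99413


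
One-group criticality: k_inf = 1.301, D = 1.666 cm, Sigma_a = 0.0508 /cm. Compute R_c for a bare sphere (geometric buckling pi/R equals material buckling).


L^2 = D / Sigma_a = 1.666 / 0.0508 = 32.79528 cm^2
B_m^2 = (k_inf - 1) / L^2 = (1.301 - 1) / 32.79528 = 0.009178150 /cm^2
For a bare sphere: B_g = pi/R, so R_c = pi / sqrt(B_m^2)
R_c = pi / sqrt(0.009178150) = 32.792 cm

32.792


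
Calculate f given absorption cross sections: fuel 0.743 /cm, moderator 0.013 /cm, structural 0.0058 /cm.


f = Sigma_a_fuel / (Sigma_a_fuel + Sigma_a_mod + Sigma_a_other)
f = 0.743 / (0.743 + 0.013 + 0.0058)
f = 0.97532

0.97532


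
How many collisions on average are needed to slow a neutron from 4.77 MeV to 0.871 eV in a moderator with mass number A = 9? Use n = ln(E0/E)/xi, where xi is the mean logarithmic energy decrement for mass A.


xi = 1 + (A-1)^2/(2A)*ln((A-1)/(A+1)) = 0.2066007 (for A = 9)
n = ln(E0/E) / xi
n = ln(4.77e6 / 0.871) / 0.2066007
n = ln(5.476464e+06) / 0.2066007 = 75.101

75.101


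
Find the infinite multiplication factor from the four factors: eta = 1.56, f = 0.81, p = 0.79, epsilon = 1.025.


k_inf = eta * f * p * epsilon
k_inf = 1.56 * 0.81 * 0.79 * 1.025
k_inf = 1.0232

1.0232


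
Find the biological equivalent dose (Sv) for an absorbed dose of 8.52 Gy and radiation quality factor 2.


H = D * Q
H = 8.52 * 2
H = 17.040 Sv

17.040


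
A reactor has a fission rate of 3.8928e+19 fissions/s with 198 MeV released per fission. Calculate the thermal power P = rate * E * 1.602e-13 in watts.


P = fission_rate * E_MeV * 1.602e-13
P = 3.8928e+19 * 198 * 1.602e-13
P = 1.2348e+09 W

1.2348e+09


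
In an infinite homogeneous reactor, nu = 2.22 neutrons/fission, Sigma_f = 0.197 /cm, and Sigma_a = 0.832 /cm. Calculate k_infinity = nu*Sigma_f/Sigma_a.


k_inf = nu * Sigma_f / Sigma_a
k_inf = 2.22 * 0.197 / 0.832
k_inf = 0.52565

0.52565


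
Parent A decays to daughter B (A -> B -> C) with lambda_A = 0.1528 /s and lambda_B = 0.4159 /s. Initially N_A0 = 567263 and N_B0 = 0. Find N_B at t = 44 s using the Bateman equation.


N_B(t) = lambda_A * N_A0 / (lambda_B - lambda_A) * [exp(-lambda_A*t) - exp(-lambda_B*t)]
exp(-0.1528*44) = 0.001202683; exp(-0.4159*44) = 1.128716e-08
N_B = 0.1528 * 567263 / (0.4159 - 0.1528) * (0.001202683 - 1.128716e-08)
N_B = 396.22

396.22


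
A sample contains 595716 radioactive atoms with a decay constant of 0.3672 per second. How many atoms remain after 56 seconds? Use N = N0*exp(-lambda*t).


N = N0 * exp(-lambda * t)
N = 595716 * exp(-0.3672 * 56)
N = 6.9913e-04

6.9913e-04


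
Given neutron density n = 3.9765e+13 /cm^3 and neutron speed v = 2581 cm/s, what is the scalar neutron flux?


phi = n * v
phi = 3.9765e+13 * 2581
phi = 1.0263e+17 /cm^2/s

1.0263e+17


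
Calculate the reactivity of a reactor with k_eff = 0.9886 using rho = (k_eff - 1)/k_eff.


rho = (k_eff - 1) / k_eff
rho = (0.9886 - 1) / 0.9886
rho = -0.011531

-0.011531


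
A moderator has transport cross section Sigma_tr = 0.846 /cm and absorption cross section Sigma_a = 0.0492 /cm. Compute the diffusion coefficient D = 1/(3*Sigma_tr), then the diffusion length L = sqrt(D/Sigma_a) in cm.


D = 1 / (3 * Sigma_tr) = 1 / (3 * 0.846) = 0.3940110 cm
L = sqrt(D / Sigma_a)
L = sqrt(0.3940110 / 0.0492)
L = 2.8299 cm

2.8299


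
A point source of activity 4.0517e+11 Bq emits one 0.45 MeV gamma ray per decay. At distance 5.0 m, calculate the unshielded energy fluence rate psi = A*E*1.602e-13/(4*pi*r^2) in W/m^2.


psi = A * E * 1.602e-13 / (4*pi*r^2)
psi = 4.0517e+11 * 0.45 * 1.602e-13 / (4*pi*5.0^2)
psi = 9.2974e-05 W/m^2

9.2974e-05


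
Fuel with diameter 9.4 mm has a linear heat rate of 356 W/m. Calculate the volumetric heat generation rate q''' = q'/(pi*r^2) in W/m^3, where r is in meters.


r = D / 2 / 1000 = 9.4 / 2 / 1000 = 0.0047 m
q''' = q' / (pi * r^2)
q''' = 356 / (pi * 0.0047^2)
q''' = 5.1298e+06 W/m^3

5.1298e+06


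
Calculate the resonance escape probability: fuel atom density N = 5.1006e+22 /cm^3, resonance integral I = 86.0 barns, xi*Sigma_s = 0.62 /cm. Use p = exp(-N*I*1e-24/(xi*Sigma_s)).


p = exp(-N * I * 1e-24 / (xi*Sigma_s))
p = exp(-5.1006e+22 * 86.0 * 1e-24 / 0.62)
p = 8.4597e-04

8.4597e-04


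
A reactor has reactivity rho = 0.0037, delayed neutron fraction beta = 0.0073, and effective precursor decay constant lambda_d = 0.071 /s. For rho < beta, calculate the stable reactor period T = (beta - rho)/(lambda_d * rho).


T = (beta - rho) / (lambda_d * rho)
T = (0.0073 - 0.0037) / (0.071 * 0.0037)
T = 13.704 s

13.704


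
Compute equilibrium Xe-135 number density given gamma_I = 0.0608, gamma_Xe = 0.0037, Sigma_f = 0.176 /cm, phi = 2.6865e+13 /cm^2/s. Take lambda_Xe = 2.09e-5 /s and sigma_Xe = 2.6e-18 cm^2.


Xe_eq = (gamma_I + gamma_Xe) * Sigma_f * phi / (lambda_Xe + sigma_Xe * phi)
Numerator = (0.0608 + 0.0037) * 0.176 * 2.6865e+13 = 3.049715e+11
Denominator = 2.09e-5 + 2.6e-18 * 2.6865e+13 = 9.074900e-05
Xe_eq = 3.049715e+11 / 9.074900e-05 = 3.3606e+15 /cm^3

3.3606e+15


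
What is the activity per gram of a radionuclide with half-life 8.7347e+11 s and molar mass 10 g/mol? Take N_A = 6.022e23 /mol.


lambda = ln(2) / t_half = ln(2) / 8.7347e+11 = 7.935558e-13 /s
SA = lambda * N_A / M
SA = 7.935558e-13 * 6.022e23 / 10
SA = 4.7788e+10 Bq/g

4.7788e+10


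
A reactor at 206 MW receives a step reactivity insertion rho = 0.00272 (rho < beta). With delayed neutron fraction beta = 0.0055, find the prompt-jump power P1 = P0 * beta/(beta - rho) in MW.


P1/P0 = beta / (beta - rho)
P1/P0 = 0.0055 / (0.0055 - 0.00272) = 1.978417
P1 = 206 * 1.978417 = 407.55 MW

407.55


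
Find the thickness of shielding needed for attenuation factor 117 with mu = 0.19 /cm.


x = ln(factor) / mu
x = ln(117) / 0.19
x = 25.064 cm

25.064


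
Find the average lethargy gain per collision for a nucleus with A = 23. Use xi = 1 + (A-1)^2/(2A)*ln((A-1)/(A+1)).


xi = 1 + (A-1)^2/(2A) * ln((A-1)/(A+1))
xi = 1 + (23-1)^2/(2*23) * ln((23-1)/(23 +1))
xi = 0.084489

0.084489


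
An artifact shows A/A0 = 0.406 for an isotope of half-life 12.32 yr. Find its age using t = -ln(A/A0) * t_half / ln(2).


lambda = ln(2) / t_half = ln(2) / 12.32 = 0.05626195 /yr
t = -ln(A/A0) / lambda
t = -ln(0.406) / 0.05626195
t = 16.022 yr

16.022


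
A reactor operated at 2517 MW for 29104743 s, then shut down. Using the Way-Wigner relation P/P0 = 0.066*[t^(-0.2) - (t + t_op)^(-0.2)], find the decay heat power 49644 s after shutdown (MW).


P/P0 = 0.066 * [t^(-0.2) - (t + t_op)^(-0.2)]
P/P0 = 0.066 * [49644^(-0.2) - (49644 + 29104743)^(-0.2)]
P/P0 = 0.066 * [0.1150341 - 0.03214099] = 0.005470945
P = 2517 * 0.005470945 = 13.770 MW

13.770


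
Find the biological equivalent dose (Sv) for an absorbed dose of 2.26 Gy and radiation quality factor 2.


H = D * Q
H = 2.26 * 2
H = 4.5200 Sv

4.5200


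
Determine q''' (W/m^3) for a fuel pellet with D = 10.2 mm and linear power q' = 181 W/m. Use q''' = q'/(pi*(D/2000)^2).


r = D / 2 / 1000 = 10.2 / 2 / 1000 = 0.0051 m
q''' = q' / (pi * r^2)
q''' = 181 / (pi * 0.0051^2)
q''' = 2.2151e+06 W/m^3

2.2151e+06


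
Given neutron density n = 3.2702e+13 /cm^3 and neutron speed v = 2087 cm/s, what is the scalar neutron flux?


phi = n * v
phi = 3.2702e+13 * 2087
phi = 6.8249e+16 /cm^2/s

6.8249e+16


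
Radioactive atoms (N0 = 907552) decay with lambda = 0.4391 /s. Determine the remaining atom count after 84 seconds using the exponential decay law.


N = N0 * exp(-lambda * t)
N = 907552 * exp(-0.4391 * 84)
N = 8.6932e-11

8.6932e-11


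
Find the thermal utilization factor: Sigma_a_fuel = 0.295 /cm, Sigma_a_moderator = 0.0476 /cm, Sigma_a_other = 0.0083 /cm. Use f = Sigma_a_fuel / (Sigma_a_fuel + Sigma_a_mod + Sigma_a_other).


f = Sigma_a_fuel / (Sigma_a_fuel + Sigma_a_mod + Sigma_a_other)
f = 0.295 / (0.295 + 0.0476 + 0.0083)
f = 0.84070

0.84070


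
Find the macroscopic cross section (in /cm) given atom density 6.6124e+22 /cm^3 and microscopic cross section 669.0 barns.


Sigma = N * sigma_barns * 1e-24
Sigma = 6.6124e+22 * 669.0 * 1e-24
Sigma = 44.237 /cm

44.237


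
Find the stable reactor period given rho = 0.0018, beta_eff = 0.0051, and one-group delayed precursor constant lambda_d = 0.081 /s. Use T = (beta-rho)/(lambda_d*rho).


T = (beta - rho) / (lambda_d * rho)
T = (0.0051 - 0.0018) / (0.081 * 0.0018)
T = 22.634 s

22.634


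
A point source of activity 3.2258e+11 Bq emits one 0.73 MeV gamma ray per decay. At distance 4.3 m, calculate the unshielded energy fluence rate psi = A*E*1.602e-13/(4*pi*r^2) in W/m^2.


psi = A * E * 1.602e-13 / (4*pi*r^2)
psi = 3.2258e+11 * 0.73 * 1.602e-13 / (4*pi*4.3^2)
psi = 1.6236e-04 W/m^2

1.6236e-04


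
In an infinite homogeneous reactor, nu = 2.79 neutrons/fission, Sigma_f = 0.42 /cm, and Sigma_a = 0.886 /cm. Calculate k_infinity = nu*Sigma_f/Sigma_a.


k_inf = nu * Sigma_f / Sigma_a
k_inf = 2.79 * 0.42 / 0.886
k_inf = 1.3226

1.3226


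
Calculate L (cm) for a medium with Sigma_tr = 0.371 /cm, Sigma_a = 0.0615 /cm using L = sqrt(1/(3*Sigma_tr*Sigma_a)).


D = 1 / (3 * Sigma_tr) = 1 / (3 * 0.371) = 0.8984726 cm
L = sqrt(D / Sigma_a)
L = sqrt(0.8984726 / 0.0615)
L = 3.8222 cm

3.8222


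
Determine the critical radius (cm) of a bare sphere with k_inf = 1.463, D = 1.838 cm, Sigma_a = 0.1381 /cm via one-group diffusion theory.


L^2 = D / Sigma_a = 1.838 / 0.1381 = 13.30920 cm^2
B_m^2 = (k_inf - 1) / L^2 = (1.463 - 1) / 13.30920 = 0.03478797 /cm^2
For a bare sphere: B_g = pi/R, so R_c = pi / sqrt(B_m^2)
R_c = pi / sqrt(0.03478797) = 16.844 cm

16.844


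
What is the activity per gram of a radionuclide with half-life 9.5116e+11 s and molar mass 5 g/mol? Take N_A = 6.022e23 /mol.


lambda = ln(2) / t_half = ln(2) / 9.5116e+11 = 7.287388e-13 /s
SA = lambda * N_A / M
SA = 7.287388e-13 * 6.022e23 / 5
SA = 8.7769e+10 Bq/g

8.7769e+10


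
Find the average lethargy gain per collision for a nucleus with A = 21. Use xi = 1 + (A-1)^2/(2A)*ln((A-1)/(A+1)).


xi = 1 + (A-1)^2/(2A) * ln((A-1)/(A+1))
xi = 1 + (21-1)^2/(2*21) * ln((21-1)/(21 +1))
xi = 0.092284

0.092284


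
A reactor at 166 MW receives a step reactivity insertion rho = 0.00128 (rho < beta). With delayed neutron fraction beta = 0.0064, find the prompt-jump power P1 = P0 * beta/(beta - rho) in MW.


P1/P0 = beta / (beta - rho)
P1/P0 = 0.0064 / (0.0064 - 0.00128) = 1.250000
P1 = 166 * 1.250000 = 207.50 MW

207.50


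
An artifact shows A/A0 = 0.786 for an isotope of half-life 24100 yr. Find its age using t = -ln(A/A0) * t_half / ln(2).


lambda = ln(2) / t_half = ln(2) / 24100 = 2.876129e-05 /yr
t = -ln(A/A0) / lambda
t = -ln(0.786) / 2.876129e-05
t = 8372.3 yr

8372.3


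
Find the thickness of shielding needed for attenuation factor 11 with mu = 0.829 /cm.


x = ln(factor) / mu
x = ln(11) / 0.829
x = 2.8925 cm

2.8925


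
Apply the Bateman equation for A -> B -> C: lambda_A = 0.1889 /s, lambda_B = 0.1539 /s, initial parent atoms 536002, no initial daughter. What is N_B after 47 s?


N_B(t) = lambda_A * N_A0 / (lambda_B - lambda_A) * [exp(-lambda_A*t) - exp(-lambda_B*t)]
exp(-0.1889*47) = 1.393809e-04; exp(-0.1539*47) = 7.221339e-04
N_B = 0.1889 * 536002 / (0.1539 - 0.1889) * (1.393809e-04 - 7.221339e-04)
N_B = 1685.8

1685.8


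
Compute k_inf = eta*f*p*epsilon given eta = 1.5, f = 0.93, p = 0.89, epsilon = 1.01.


k_inf = eta * f * p * epsilon
k_inf = 1.5 * 0.93 * 0.89 * 1.01
k_inf = 1.2540

1.2540


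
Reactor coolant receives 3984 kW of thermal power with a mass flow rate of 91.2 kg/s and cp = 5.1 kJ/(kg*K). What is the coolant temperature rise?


dT = Q / (m_dot * cp)
dT = 3984 / (91.2 * 5.1)
dT = 8.5655 C

8.5655


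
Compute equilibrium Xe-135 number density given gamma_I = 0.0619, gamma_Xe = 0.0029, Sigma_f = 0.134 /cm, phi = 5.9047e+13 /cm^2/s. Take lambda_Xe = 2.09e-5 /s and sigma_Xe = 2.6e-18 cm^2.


Xe_eq = (gamma_I + gamma_Xe) * Sigma_f * phi / (lambda_Xe + sigma_Xe * phi)
Numerator = (0.0619 + 0.0029) * 0.134 * 5.9047e+13 = 5.127169e+11
Denominator = 2.09e-5 + 2.6e-18 * 5.9047e+13 = 1.744222e-04
Xe_eq = 5.127169e+11 / 1.744222e-04 = 2.9395e+15 /cm^3

2.9395e+15


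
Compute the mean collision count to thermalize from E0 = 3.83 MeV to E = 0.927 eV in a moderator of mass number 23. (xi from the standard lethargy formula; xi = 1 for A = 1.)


xi = 1 + (A-1)^2/(2A)*ln((A-1)/(A+1)) = 0.08448899 (for A = 23)
n = ln(E0/E) / xi
n = ln(3.83e6 / 0.927) / 0.08448899
n = ln(4.131607e+06) / 0.08448899 = 180.31

180.31


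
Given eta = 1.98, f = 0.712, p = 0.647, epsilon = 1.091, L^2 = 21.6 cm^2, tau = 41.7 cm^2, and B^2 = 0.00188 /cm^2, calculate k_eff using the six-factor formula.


k_inf = eta*f*p*eps = 1.98*0.712*0.647*1.091 = 0.9951172
P_TNL = 1/(1 + L^2*B^2) = 1/(1 + 21.6*0.00188) = 0.9609767
P_FNL = exp(-B^2*tau) = exp(-0.00188*41.7) = 0.9245982
k_eff = k_inf * P_TNL * P_FNL = 0.9951172 * 0.9609767 * 0.9245982
k_eff = 0.88418

0.88418


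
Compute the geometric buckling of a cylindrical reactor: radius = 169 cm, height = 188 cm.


B^2 = (2.405/R)^2 + (pi/H)^2
B^2 = (2.405/169)^2 + (pi/188)^2
B^2 = 4.8176e-04 /cm^2

4.8176e-04


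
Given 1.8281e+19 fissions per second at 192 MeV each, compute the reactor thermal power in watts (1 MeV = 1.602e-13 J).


P = fission_rate * E_MeV * 1.602e-13
P = 1.8281e+19 * 192 * 1.602e-13
P = 5.6229e+08 W

5.6229e+08


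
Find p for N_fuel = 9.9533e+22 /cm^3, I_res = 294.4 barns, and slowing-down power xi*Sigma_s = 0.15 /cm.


p = exp(-N * I * 1e-24 / (xi*Sigma_s))
p = exp(-9.9533e+22 * 294.4 * 1e-24 / 0.15)
p = 1.4472e-85

1.4472e-85


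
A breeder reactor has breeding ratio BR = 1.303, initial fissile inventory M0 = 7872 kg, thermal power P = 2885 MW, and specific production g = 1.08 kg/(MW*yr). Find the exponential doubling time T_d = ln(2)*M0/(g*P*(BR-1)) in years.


Breeding gain G = BR - 1 = 1.303 - 1 = 0.303
Fissile production rate = g * P * G = 1.08 * 2885 * 0.303 = 944.0874 kg/yr
T_d = ln(2) * M0 / (g * P * G)
T_d = ln(2) * 7872 / 944.0874 = 5.7796 yr

5.7796


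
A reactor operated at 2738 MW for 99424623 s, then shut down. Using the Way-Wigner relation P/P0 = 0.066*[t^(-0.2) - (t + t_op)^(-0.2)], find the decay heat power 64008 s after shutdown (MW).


P/P0 = 0.066 * [t^(-0.2) - (t + t_op)^(-0.2)]
P/P0 = 0.066 * [64008^(-0.2) - (64008 + 99424623)^(-0.2)]
P/P0 = 0.066 * [0.1093335 - 0.02514463] = 0.005556465
P = 2738 * 0.005556465 = 15.214 MW

15.214


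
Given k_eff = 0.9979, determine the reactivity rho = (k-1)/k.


rho = (k_eff - 1) / k_eff
rho = (0.9979 - 1) / 0.9979
rho = -0.0021044

-0.0021044


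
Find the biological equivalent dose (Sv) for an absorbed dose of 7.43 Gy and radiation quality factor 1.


H = D * Q
H = 7.43 * 1
H = 7.4300 Sv

7.4300


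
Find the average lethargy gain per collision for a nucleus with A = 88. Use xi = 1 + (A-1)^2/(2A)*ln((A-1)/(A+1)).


xi = 1 + (A-1)^2/(2A) * ln((A-1)/(A+1))
xi = 1 + (88-1)^2/(2*88) * ln((88-1)/(88 +1))
xi = 0.022556

0.022556


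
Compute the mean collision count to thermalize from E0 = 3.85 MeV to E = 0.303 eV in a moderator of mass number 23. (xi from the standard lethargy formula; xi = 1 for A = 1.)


xi = 1 + (A-1)^2/(2A)*ln((A-1)/(A+1)) = 0.08448899 (for A = 23)
n = ln(E0/E) / xi
n = ln(3.85e6 / 0.303) / 0.08448899
n = ln(1.270627e+07) / 0.08448899 = 193.61

193.61


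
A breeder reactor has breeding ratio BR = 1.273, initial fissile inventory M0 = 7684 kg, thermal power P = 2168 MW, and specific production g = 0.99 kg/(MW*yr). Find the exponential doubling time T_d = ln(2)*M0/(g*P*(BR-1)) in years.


Breeding gain G = BR - 1 = 1.273 - 1 = 0.273
Fissile production rate = g * P * G = 0.99 * 2168 * 0.273 = 585.94536 kg/yr
T_d = ln(2) * M0 / (g * P * G)
T_d = ln(2) * 7684 / 585.94536 = 9.0898 yr

9.0898


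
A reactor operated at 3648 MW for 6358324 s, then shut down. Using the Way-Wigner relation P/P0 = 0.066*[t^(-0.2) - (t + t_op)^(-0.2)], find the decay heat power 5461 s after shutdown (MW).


P/P0 = 0.066 * [t^(-0.2) - (t + t_op)^(-0.2)]
P/P0 = 0.066 * [5461^(-0.2) - (5461 + 6358324)^(-0.2)]
P/P0 = 0.066 * [0.1788733 - 0.04357696] = 0.008929558
P = 3648 * 0.008929558 = 32.575 MW

32.575


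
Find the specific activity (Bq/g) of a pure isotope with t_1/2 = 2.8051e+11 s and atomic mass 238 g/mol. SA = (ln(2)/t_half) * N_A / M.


lambda = ln(2) / t_half = ln(2) / 2.8051e+11 = 2.471025e-12 /s
SA = lambda * N_A / M
SA = 2.471025e-12 * 6.022e23 / 238
SA = 6.2523e+09 Bq/g

6.2523e+09


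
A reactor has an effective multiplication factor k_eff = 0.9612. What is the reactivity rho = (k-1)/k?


rho = (k_eff - 1) / k_eff
rho = (0.9612 - 1) / 0.9612
rho = -0.040366

-0.040366


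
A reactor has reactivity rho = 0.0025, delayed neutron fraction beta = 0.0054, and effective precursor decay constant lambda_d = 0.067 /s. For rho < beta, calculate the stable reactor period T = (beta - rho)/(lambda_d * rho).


T = (beta - rho) / (lambda_d * rho)
T = (0.0054 - 0.0025) / (0.067 * 0.0025)
T = 17.313 s

17.313


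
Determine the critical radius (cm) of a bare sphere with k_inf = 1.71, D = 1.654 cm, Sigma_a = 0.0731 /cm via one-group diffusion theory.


L^2 = D / Sigma_a = 1.654 / 0.0731 = 22.62654 cm^2
B_m^2 = (k_inf - 1) / L^2 = (1.71 - 1) / 22.62654 = 0.03137908 /cm^2
For a bare sphere: B_g = pi/R, so R_c = pi / sqrt(B_m^2)
R_c = pi / sqrt(0.03137908) = 17.735 cm

17.735


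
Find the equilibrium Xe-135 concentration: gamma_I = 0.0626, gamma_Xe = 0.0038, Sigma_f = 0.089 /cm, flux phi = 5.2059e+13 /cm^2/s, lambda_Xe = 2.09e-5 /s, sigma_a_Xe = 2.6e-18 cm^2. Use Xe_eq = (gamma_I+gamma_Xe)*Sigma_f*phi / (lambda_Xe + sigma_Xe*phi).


Xe_eq = (gamma_I + gamma_Xe) * Sigma_f * phi / (lambda_Xe + sigma_Xe * phi)
Numerator = (0.0626 + 0.0038) * 0.089 * 5.2059e+13 = 3.076479e+11
Denominator = 2.09e-5 + 2.6e-18 * 5.2059e+13 = 1.562534e-04
Xe_eq = 3.076479e+11 / 1.562534e-04 = 1.9689e+15 /cm^3

1.9689e+15


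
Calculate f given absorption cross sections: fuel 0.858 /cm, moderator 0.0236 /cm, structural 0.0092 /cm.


f = Sigma_a_fuel / (Sigma_a_fuel + Sigma_a_mod + Sigma_a_other)
f = 0.858 / (0.858 + 0.0236 + 0.0092)
f = 0.96318

0.96318


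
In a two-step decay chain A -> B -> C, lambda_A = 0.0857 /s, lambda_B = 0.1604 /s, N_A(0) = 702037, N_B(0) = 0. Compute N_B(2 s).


N_B(t) = lambda_A * N_A0 / (lambda_B - lambda_A) * [exp(-lambda_A*t) - exp(-lambda_B*t)]
exp(-0.0857*2) = 0.8424845; exp(-0.1604*2) = 0.7255684
N_B = 0.0857 * 702037 / (0.1604 - 0.0857) * (0.8424845 - 0.7255684)
N_B = 94166

94166


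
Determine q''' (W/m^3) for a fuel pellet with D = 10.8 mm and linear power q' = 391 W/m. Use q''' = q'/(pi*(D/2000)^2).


r = D / 2 / 1000 = 10.8 / 2 / 1000 = 0.0054 m
q''' = q' / (pi * r^2)
q''' = 391 / (pi * 0.0054^2)
q''' = 4.2681e+06 W/m^3

4.2681e+06


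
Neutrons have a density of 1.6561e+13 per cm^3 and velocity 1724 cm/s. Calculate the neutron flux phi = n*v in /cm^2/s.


phi = n * v
phi = 1.6561e+13 * 1724
phi = 2.8551e+16 /cm^2/s

2.8551e+16


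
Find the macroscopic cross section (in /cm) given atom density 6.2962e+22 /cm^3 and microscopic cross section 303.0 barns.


Sigma = N * sigma_barns * 1e-24
Sigma = 6.2962e+22 * 303.0 * 1e-24
Sigma = 19.077 /cm

19.077


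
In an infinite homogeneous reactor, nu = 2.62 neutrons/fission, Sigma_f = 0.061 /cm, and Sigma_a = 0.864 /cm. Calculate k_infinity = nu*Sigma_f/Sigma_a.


k_inf = nu * Sigma_f / Sigma_a
k_inf = 2.62 * 0.061 / 0.864
k_inf = 0.18498

0.18498


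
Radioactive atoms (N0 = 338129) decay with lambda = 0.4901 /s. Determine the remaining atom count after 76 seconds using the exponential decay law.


N = N0 * exp(-lambda * t)
N = 338129 * exp(-0.4901 * 76)
N = 2.2525e-11

2.2525e-11


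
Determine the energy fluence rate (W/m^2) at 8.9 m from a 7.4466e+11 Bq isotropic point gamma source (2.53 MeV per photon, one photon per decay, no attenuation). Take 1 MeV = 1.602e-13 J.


psi = A * E * 1.602e-13 / (4*pi*r^2)
psi = 7.4466e+11 * 2.53 * 1.602e-13 / (4*pi*8.9^2)
psi = 3.0322e-04 W/m^2

3.0322e-04


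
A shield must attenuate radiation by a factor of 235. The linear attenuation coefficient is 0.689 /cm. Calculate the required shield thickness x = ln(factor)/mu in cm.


x = ln(factor) / mu
x = ln(235) / 0.689
x = 7.9239 cm

7.9239


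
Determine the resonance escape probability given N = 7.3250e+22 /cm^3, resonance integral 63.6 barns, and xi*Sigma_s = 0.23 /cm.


p = exp(-N * I * 1e-24 / (xi*Sigma_s))
p = exp(-7.3250e+22 * 63.6 * 1e-24 / 0.23)
p = 1.5969e-09

1.5969e-09


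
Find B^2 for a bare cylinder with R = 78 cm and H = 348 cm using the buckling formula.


B^2 = (2.405/R)^2 + (pi/H)^2
B^2 = (2.405/78)^2 + (pi/348)^2
B^2 = 0.0010322 /cm^2

0.0010322


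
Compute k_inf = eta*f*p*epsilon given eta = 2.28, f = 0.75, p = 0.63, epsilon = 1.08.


k_inf = eta * f * p * epsilon
k_inf = 2.28 * 0.75 * 0.63 * 1.08
k_inf = 1.1635

1.1635


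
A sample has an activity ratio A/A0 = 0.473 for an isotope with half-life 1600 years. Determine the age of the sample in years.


lambda = ln(2) / t_half = ln(2) / 1600 = 4.332170e-04 /yr
t = -ln(A/A0) / lambda
t = -ln(0.473) / 4.332170e-04
t = 1728.1 yr

1728.1


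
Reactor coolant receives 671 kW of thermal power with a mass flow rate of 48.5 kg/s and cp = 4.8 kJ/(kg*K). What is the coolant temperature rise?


dT = Q / (m_dot * cp)
dT = 671 / (48.5 * 4.8)
dT = 2.8823 C

2.8823


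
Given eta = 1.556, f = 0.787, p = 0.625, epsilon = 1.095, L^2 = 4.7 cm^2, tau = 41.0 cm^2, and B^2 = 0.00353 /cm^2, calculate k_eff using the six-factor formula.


k_inf = eta*f*p*eps = 1.556*0.787*0.625*1.095 = 0.8380665
P_TNL = 1/(1 + L^2*B^2) = 1/(1 + 4.7*0.00353) = 0.9836798
P_FNL = exp(-B^2*tau) = exp(-0.00353*41.0) = 0.8652559
k_eff = k_inf * P_TNL * P_FNL = 0.8380665 * 0.9836798 * 0.8652559
k_eff = 0.71331

0.71331


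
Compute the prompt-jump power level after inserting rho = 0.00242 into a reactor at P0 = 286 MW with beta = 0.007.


P1/P0 = beta / (beta - rho)
P1/P0 = 0.007 / (0.007 - 0.00242) = 1.528384
P1 = 286 * 1.528384 = 437.12 MW

437.12


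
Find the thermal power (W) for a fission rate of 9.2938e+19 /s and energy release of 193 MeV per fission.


P = fission_rate * E_MeV * 1.602e-13
P = 9.2938e+19 * 193 * 1.602e-13
P = 2.8735e+09 W

2.8735e+09


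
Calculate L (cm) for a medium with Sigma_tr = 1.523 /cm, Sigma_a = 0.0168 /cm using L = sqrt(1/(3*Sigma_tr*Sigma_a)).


D = 1 / (3 * Sigma_tr) = 1 / (3 * 1.523) = 0.2188663 cm
L = sqrt(D / Sigma_a)
L = sqrt(0.2188663 / 0.0168)
L = 3.6094 cm

3.6094


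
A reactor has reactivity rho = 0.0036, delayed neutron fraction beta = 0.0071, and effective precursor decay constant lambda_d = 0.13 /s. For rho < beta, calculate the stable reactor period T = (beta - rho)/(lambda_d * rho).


T = (beta - rho) / (lambda_d * rho)
T = (0.0071 - 0.0036) / (0.13 * 0.0036)
T = 7.4786 s

7.4786


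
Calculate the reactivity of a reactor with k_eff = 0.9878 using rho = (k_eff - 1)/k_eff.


rho = (k_eff - 1) / k_eff
rho = (0.9878 - 1) / 0.9878
rho = -0.012351

-0.012351


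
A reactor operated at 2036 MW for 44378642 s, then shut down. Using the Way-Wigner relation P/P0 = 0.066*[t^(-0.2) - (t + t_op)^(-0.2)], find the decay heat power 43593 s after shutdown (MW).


P/P0 = 0.066 * [t^(-0.2) - (t + t_op)^(-0.2)]
P/P0 = 0.066 * [43593^(-0.2) - (43593 + 44378642)^(-0.2)]
P/P0 = 0.066 * [0.1180638 - 0.02954472] = 0.005842259
P = 2036 * 0.005842259 = 11.895 MW

11.895


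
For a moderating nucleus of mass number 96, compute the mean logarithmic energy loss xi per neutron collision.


xi = 1 + (A-1)^2/(2A) * ln((A-1)/(A+1))
xi = 1 + (96-1)^2/(2*96) * ln((96-1)/(96 +1))
xi = 0.020689

0.020689


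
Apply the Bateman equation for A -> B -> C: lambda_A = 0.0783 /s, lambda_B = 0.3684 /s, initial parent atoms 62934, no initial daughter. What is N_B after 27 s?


N_B(t) = lambda_A * N_A0 / (lambda_B - lambda_A) * [exp(-lambda_A*t) - exp(-lambda_B*t)]
exp(-0.0783*27) = 0.1207419; exp(-0.3684*27) = 4.788061e-05
N_B = 0.0783 * 62934 / (0.3684 - 0.0783) * (0.1207419 - 4.788061e-05)
N_B = 2050.1

2050.1


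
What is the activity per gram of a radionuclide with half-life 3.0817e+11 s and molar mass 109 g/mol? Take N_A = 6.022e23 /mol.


lambda = ln(2) / t_half = ln(2) / 3.0817e+11 = 2.249236e-12 /s
SA = lambda * N_A / M
SA = 2.249236e-12 * 6.022e23 / 109
SA = 1.2427e+10 Bq/g

1.2427e+10


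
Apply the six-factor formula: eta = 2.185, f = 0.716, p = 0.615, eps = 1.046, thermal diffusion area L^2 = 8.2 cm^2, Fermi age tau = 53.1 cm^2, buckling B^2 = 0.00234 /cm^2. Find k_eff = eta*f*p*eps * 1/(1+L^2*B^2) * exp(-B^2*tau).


k_inf = eta*f*p*eps = 2.185*0.716*0.615*1.046 = 1.006401
P_TNL = 1/(1 + L^2*B^2) = 1/(1 + 8.2*0.00234) = 0.9811732
P_FNL = exp(-B^2*tau) = exp(-0.00234*53.1) = 0.8831555
k_eff = k_inf * P_TNL * P_FNL = 1.006401 * 0.9811732 * 0.8831555
k_eff = 0.87208

0.87208


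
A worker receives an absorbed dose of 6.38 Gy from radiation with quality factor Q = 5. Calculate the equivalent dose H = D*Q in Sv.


H = D * Q
H = 6.38 * 5
H = 31.900 Sv

31.900


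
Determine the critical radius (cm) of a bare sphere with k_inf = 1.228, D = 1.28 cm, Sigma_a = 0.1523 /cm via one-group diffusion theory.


L^2 = D / Sigma_a = 1.28 / 0.1523 = 8.404465 cm^2
B_m^2 = (k_inf - 1) / L^2 = (1.228 - 1) / 8.404465 = 0.02712844 /cm^2
For a bare sphere: B_g = pi/R, so R_c = pi / sqrt(B_m^2)
R_c = pi / sqrt(0.02712844) = 19.074 cm

19.074


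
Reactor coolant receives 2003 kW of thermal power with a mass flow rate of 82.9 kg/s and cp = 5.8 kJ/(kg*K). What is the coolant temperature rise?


dT = Q / (m_dot * cp)
dT = 2003 / (82.9 * 5.8)
dT = 4.1658 C

4.1658


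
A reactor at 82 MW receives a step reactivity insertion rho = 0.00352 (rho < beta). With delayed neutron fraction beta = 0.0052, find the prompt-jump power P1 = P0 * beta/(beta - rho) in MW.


P1/P0 = beta / (beta - rho)
P1/P0 = 0.0052 / (0.0052 - 0.00352) = 3.095238
P1 = 82 * 3.095238 = 253.81 MW

253.81


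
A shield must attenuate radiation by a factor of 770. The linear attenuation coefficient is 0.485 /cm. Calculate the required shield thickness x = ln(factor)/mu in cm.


x = ln(factor) / mu
x = ln(770) / 0.485
x = 13.704 cm

13.704


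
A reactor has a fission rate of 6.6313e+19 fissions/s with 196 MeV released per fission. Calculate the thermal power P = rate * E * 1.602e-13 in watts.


P = fission_rate * E_MeV * 1.602e-13
P = 6.6313e+19 * 196 * 1.602e-13
P = 2.0822e+09 W

2.0822e+09


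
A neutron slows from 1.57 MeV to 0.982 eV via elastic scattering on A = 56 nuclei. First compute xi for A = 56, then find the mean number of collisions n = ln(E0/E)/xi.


xi = 1 + (A-1)^2/(2A)*ln((A-1)/(A+1)) = 0.03529286 (for A = 56)
n = ln(E0/E) / xi
n = ln(1.57e6 / 0.982) / 0.03529286
n = ln(1.598778e+06) / 0.03529286 = 404.75

404.75


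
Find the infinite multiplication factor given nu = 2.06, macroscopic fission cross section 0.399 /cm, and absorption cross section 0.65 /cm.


k_inf = nu * Sigma_f / Sigma_a
k_inf = 2.06 * 0.399 / 0.65
k_inf = 1.2645

1.2645


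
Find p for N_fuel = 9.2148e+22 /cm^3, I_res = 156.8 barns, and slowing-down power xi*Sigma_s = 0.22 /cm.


p = exp(-N * I * 1e-24 / (xi*Sigma_s))
p = exp(-9.2148e+22 * 156.8 * 1e-24 / 0.22)
p = 2.9999e-29

2.9999e-29


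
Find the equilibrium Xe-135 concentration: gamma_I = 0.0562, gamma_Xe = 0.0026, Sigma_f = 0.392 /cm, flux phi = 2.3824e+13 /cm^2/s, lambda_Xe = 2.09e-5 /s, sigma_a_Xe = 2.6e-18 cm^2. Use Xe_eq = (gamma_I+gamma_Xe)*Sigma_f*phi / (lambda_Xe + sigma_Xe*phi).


Xe_eq = (gamma_I + gamma_Xe) * Sigma_f * phi / (lambda_Xe + sigma_Xe * phi)
Numerator = (0.0562 + 0.0026) * 0.392 * 2.3824e+13 = 5.491337e+11
Denominator = 2.09e-5 + 2.6e-18 * 2.3824e+13 = 8.284240e-05
Xe_eq = 5.491337e+11 / 8.284240e-05 = 6.6287e+15 /cm^3

6.6287e+15


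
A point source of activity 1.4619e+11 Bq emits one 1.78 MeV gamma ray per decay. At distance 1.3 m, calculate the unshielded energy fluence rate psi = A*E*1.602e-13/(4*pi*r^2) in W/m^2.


psi = A * E * 1.602e-13 / (4*pi*r^2)
psi = 1.4619e+11 * 1.78 * 1.602e-13 / (4*pi*1.3^2)
psi = 0.0019629 W/m^2

0.0019629


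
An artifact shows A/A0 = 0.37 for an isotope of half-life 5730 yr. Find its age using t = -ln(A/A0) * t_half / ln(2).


lambda = ln(2) / t_half = ln(2) / 5730 = 1.209681e-04 /yr
t = -ln(A/A0) / lambda
t = -ln(0.37) / 1.209681e-04
t = 8219.1 yr

8219.1


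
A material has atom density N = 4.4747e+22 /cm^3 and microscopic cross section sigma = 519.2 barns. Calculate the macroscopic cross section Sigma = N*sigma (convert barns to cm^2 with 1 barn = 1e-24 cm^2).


Sigma = N * sigma_barns * 1e-24
Sigma = 4.4747e+22 * 519.2 * 1e-24
Sigma = 23.233 /cm

23.233


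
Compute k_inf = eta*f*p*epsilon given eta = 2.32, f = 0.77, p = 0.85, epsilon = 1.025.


k_inf = eta * f * p * epsilon
k_inf = 2.32 * 0.77 * 0.85 * 1.025
k_inf = 1.5564

1.5564


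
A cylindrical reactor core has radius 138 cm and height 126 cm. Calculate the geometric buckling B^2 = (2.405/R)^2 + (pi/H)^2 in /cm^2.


B^2 = (2.405/R)^2 + (pi/H)^2
B^2 = (2.405/138)^2 + (pi/126)^2
B^2 = 9.2539e-04 /cm^2

9.2539e-04


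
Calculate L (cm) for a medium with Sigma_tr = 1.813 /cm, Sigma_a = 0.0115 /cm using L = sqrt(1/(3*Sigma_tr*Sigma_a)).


D = 1 / (3 * Sigma_tr) = 1 / (3 * 1.813) = 0.1838573 cm
L = sqrt(D / Sigma_a)
L = sqrt(0.1838573 / 0.0115)
L = 3.9984 cm

3.9984


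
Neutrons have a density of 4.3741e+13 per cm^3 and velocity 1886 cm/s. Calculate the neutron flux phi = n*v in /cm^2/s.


phi = n * v
phi = 4.3741e+13 * 1886
phi = 8.2496e+16 /cm^2/s

8.2496e+16


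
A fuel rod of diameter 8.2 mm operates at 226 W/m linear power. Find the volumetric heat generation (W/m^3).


r = D / 2 / 1000 = 8.2 / 2 / 1000 = 0.0041 m
q''' = q' / (pi * r^2)
q''' = 226 / (pi * 0.0041^2)
q''' = 4.2795e+06 W/m^3

4.2795e+06


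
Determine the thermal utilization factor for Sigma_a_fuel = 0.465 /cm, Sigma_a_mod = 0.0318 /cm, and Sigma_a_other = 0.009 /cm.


f = Sigma_a_fuel / (Sigma_a_fuel + Sigma_a_mod + Sigma_a_other)
f = 0.465 / (0.465 + 0.0318 + 0.009)
f = 0.91934

0.91934


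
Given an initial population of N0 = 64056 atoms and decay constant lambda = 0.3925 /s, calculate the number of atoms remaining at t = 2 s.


N = N0 * exp(-lambda * t)
N = 64056 * exp(-0.3925 * 2)
N = 29217

29217


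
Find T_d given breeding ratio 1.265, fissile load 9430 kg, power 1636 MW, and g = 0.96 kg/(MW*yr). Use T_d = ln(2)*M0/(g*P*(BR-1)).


Breeding gain G = BR - 1 = 1.265 - 1 = 0.265
Fissile production rate = g * P * G = 0.96 * 1636 * 0.265 = 416.1984 kg/yr
T_d = ln(2) * M0 / (g * P * G)
T_d = ln(2) * 9430 / 416.1984 = 15.705 yr

15.705


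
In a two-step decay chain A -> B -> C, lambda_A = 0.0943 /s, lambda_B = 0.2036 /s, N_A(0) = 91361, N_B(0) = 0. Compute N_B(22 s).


N_B(t) = lambda_A * N_A0 / (lambda_B - lambda_A) * [exp(-lambda_A*t) - exp(-lambda_B*t)]
exp(-0.0943*22) = 0.1256067; exp(-0.2036*22) = 0.01134248
N_B = 0.0943 * 91361 / (0.2036 - 0.0943) * (0.1256067 - 0.01134248)
N_B = 9006.6

9006.6


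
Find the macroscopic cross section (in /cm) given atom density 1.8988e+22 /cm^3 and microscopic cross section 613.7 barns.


Sigma = N * sigma_barns * 1e-24
Sigma = 1.8988e+22 * 613.7 * 1e-24
Sigma = 11.653 /cm

11.653


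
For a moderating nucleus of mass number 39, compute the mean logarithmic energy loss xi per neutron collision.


xi = 1 + (A-1)^2/(2A) * ln((A-1)/(A+1))
xi = 1 + (39-1)^2/(2*39) * ln((39-1)/(39 +1))
xi = 0.050416

0.050416


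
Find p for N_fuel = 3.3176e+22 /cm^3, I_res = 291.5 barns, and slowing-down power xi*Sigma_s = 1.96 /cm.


p = exp(-N * I * 1e-24 / (xi*Sigma_s))
p = exp(-3.3176e+22 * 291.5 * 1e-24 / 1.96)
p = 0.0071971

0.0071971


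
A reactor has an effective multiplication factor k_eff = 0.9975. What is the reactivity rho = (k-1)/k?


rho = (k_eff - 1) / k_eff
rho = (0.9975 - 1) / 0.9975
rho = -0.0025063

-0.0025063


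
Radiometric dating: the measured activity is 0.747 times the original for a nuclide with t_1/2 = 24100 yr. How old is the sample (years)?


lambda = ln(2) / t_half = ln(2) / 24100 = 2.876129e-05 /yr
t = -ln(A/A0) / lambda
t = -ln(0.747) / 2.876129e-05
t = 10142 yr

10142


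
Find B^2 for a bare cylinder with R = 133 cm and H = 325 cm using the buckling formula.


B^2 = (2.405/R)^2 + (pi/H)^2
B^2 = (2.405/133)^2 + (pi/325)^2
B^2 = 4.2042e-04 /cm^2

4.2042e-04


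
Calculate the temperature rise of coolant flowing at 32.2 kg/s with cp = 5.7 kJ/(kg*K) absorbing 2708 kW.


dT = Q / (m_dot * cp)
dT = 2708 / (32.2 * 5.7)
dT = 14.754 C

14.754


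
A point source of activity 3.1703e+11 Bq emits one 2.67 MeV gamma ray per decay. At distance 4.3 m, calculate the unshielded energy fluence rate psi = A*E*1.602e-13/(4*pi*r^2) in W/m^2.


psi = A * E * 1.602e-13 / (4*pi*r^2)
psi = 3.1703e+11 * 2.67 * 1.602e-13 / (4*pi*4.3^2)
psi = 5.8362e-04 W/m^2

5.8362e-04


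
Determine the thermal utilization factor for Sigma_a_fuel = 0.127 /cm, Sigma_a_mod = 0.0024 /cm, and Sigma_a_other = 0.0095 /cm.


f = Sigma_a_fuel / (Sigma_a_fuel + Sigma_a_mod + Sigma_a_other)
f = 0.127 / (0.127 + 0.0024 + 0.0095)
f = 0.91433

0.91433


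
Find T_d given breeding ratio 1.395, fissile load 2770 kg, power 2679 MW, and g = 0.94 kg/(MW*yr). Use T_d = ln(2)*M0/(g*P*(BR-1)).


Breeding gain G = BR - 1 = 1.395 - 1 = 0.395
Fissile production rate = g * P * G = 0.94 * 2679 * 0.395 = 994.7127 kg/yr
T_d = ln(2) * M0 / (g * P * G)
T_d = ln(2) * 2770 / 994.7127 = 1.9302 yr

1.9302


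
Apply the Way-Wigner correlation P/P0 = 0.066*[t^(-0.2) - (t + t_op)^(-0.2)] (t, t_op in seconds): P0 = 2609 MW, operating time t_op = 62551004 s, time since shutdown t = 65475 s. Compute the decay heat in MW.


P/P0 = 0.066 * [t^(-0.2) - (t + t_op)^(-0.2)]
P/P0 = 0.066 * [65475^(-0.2) - (65475 + 62551004)^(-0.2)]
P/P0 = 0.066 * [0.1088391 - 0.02758432] = 0.005362815
P = 2609 * 0.005362815 = 13.992 MW

13.992


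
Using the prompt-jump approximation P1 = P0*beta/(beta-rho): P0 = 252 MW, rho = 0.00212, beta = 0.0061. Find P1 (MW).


P1/P0 = beta / (beta - rho)
P1/P0 = 0.0061 / (0.0061 - 0.00212) = 1.532663
P1 = 252 * 1.532663 = 386.23 MW

386.23


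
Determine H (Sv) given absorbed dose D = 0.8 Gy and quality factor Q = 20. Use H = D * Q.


H = D * Q
H = 0.8 * 20
H = 16.000 Sv

16.000


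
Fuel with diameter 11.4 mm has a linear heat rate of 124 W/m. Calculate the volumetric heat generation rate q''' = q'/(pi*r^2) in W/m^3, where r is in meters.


r = D / 2 / 1000 = 11.4 / 2 / 1000 = 0.0057 m
q''' = q' / (pi * r^2)
q''' = 124 / (pi * 0.0057^2)
q''' = 1.2148e+06 W/m^3

1.2148e+06


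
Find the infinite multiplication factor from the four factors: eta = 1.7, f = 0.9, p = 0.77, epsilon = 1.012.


k_inf = eta * f * p * epsilon
k_inf = 1.7 * 0.9 * 0.77 * 1.012
k_inf = 1.1922

1.1922


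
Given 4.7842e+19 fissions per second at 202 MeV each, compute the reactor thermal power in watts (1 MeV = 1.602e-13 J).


P = fission_rate * E_MeV * 1.602e-13
P = 4.7842e+19 * 202 * 1.602e-13
P = 1.5482e+09 W

1.5482e+09


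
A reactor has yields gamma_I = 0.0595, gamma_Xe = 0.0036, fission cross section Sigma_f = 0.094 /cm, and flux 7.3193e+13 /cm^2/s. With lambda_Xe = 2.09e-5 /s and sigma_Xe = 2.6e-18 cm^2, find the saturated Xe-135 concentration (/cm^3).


Xe_eq = (gamma_I + gamma_Xe) * Sigma_f * phi / (lambda_Xe + sigma_Xe * phi)
Numerator = (0.0595 + 0.0036) * 0.094 * 7.3193e+13 = 4.341370e+11
Denominator = 2.09e-5 + 2.6e-18 * 7.3193e+13 = 2.112018e-04
Xe_eq = 4.341370e+11 / 2.112018e-04 = 2.0556e+15 /cm^3

2.0556e+15


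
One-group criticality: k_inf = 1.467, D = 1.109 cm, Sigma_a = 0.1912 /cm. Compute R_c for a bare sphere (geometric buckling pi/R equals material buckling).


L^2 = D / Sigma_a = 1.109 / 0.1912 = 5.800209 cm^2
B_m^2 = (k_inf - 1) / L^2 = (1.467 - 1) / 5.800209 = 0.08051434 /cm^2
For a bare sphere: B_g = pi/R, so R_c = pi / sqrt(B_m^2)
R_c = pi / sqrt(0.08051434) = 11.072 cm

11.072


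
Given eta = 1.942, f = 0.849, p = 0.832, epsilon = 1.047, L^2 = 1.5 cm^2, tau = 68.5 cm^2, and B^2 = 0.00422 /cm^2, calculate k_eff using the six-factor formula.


k_inf = eta*f*p*eps = 1.942*0.849*0.832*1.047 = 1.436240
P_TNL = 1/(1 + L^2*B^2) = 1/(1 + 1.5*0.00422) = 0.9937098
P_FNL = exp(-B^2*tau) = exp(-0.00422*68.5) = 0.7489598
k_eff = k_inf * P_TNL * P_FNL = 1.436240 * 0.9937098 * 0.7489598
k_eff = 1.0689

1.0689


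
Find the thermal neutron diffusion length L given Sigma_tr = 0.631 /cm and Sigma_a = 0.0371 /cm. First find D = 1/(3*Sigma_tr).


D = 1 / (3 * Sigma_tr) = 1 / (3 * 0.631) = 0.5282620 cm
L = sqrt(D / Sigma_a)
L = sqrt(0.5282620 / 0.0371)
L = 3.7734 cm

3.7734


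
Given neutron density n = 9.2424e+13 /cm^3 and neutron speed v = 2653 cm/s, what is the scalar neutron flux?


phi = n * v
phi = 9.2424e+13 * 2653
phi = 2.4520e+17 /cm^2/s

2.4520e+17


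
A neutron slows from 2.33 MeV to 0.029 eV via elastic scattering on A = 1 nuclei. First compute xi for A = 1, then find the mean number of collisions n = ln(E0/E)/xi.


xi = 1 + (A-1)^2/(2A)*ln((A-1)/(A+1)) = 1 (for A = 1)
n = ln(E0/E) / xi
n = ln(2.33e6 / 0.029) / 1
n = ln(8.034483e+07) / 1 = 18.202

18.202
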